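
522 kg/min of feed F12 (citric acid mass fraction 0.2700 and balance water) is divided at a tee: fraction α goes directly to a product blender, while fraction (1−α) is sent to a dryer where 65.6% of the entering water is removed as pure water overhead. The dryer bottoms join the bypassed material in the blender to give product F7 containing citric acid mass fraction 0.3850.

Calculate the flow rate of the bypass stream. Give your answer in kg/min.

196.4 kg/min

All 522×0.270 = 140.94 kg/min of citric acid reaches F7, so F7 = 140.94/0.385 = 366.08 kg/min and vapour = 155.92 kg/min.
The evaporator receives (1−α)·522 of feed at 0.730 water and removes 0.656 of that water:
0.656×0.730×(1−α)×522 = 155.92
(1−α) = 155.92/249.98 = 0.6237;  α = 0.3763.
Bypass flow = 0.3763×522 = 196.4 kg/min.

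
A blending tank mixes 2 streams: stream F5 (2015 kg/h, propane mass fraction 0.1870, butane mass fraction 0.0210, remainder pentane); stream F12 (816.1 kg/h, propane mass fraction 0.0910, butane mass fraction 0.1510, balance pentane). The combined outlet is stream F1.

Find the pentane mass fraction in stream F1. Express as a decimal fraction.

Total flow out = 2015 + 816.1 = 2831.1 kg/h.
pentane in = 2015×0.792 + 816.1×0.758 = 2214.5 kg/h.
pentane mass fraction in F1 = 2214.5/2831.1 = 0.7822.

0.7822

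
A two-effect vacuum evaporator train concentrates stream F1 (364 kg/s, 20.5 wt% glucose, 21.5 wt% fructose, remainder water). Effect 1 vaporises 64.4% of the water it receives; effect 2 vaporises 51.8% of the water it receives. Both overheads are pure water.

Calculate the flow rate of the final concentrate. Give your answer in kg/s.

189.1 kg/s

water in feed = 364×0.580 = 211.12 kg/s.
After stage 1: water left = (1−0.644)×211.12 = 75.159; stream total = 228.04 kg/s.
After stage 2: water left = (1−0.518)×75.159 = 36.227; final concentrate = 189.11 kg/s.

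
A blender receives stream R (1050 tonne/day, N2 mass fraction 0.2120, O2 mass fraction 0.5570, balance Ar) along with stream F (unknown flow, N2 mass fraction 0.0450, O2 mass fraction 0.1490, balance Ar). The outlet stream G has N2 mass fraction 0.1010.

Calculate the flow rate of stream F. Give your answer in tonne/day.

2081 tonne/day

Let F be the unknown flow. Total out = 1050 + F.
N2 balance: 222.6 + 0.045·F = 0.101·(1050 + F)
(0.045 − 0.101)·F = 0.101×1050 − 222.6 = -116.55
F = -116.55 / -0.056 = 2081.2 tonne/day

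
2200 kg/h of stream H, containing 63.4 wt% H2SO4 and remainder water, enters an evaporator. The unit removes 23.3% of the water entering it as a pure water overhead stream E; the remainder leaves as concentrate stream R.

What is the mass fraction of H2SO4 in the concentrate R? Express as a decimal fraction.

H2SO4 is not removed: 2200×0.634 = 1394.8 kg/h of H2SO4 enters R.
water entering = 2200×0.366 = 805.2 kg/h; overhead removed = 0.233×805.2 = 187.61 kg/h.
Concentrate = 2200 − 187.61 = 2012.4 kg/h.
Mass fraction = 1394.8/2012.4 = 0.693.

0.693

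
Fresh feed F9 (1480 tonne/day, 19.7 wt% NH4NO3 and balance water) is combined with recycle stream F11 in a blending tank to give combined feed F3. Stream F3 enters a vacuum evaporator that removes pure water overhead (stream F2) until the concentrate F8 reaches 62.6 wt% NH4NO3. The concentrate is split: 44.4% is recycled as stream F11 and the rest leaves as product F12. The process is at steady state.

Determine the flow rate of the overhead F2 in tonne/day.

1014 tonne/day

Overall NH4NO3 balance (none leaves overhead): NH4NO3 in fresh feed = NH4NO3 in product, i.e. 1480×0.197 = (1−0.444)·F8·0.626.
F8 = 291.56/(0.626×0.556) = 837.68 tonne/day.
Recycle F11 = 0.444×837.68 = 371.93 tonne/day.
Combined feed F3 = 1480 + 371.93 = 1851.9 tonne/day.
Overhead F2 = F3 − F8 = 1851.9 − 837.68 = 1014.2 tonne/day.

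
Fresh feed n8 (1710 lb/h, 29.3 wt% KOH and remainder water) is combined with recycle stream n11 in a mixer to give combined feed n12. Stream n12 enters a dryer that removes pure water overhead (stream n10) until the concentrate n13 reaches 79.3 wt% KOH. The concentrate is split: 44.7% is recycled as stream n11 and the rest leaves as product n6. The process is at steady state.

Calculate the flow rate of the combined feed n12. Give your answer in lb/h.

Overall KOH balance (none leaves overhead): KOH in fresh feed = KOH in product, i.e. 1710×0.293 = (1−0.447)·n13·0.793.
n13 = 501.03/(0.793×0.553) = 1142.5 lb/h.
Recycle n11 = 0.447×1142.5 = 510.71 lb/h.
Combined feed n12 = 1710 + 510.71 = 2220.7 lb/h.

2221 lb/h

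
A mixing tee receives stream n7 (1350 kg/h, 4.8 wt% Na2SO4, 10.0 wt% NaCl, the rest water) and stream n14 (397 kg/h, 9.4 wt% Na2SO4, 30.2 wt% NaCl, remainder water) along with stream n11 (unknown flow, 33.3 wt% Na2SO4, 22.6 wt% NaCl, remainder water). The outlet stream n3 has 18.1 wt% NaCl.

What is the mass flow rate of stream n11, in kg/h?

1363 kg/h

Let n11 be the unknown flow. Total out = 1747 + n11.
NaCl balance: 254.89 + 0.226·n11 = 0.181·(1747 + n11)
(0.226 − 0.181)·n11 = 0.181×1747 − 254.89 = 61.313
n11 = 61.313 / 0.045 = 1362.5 kg/h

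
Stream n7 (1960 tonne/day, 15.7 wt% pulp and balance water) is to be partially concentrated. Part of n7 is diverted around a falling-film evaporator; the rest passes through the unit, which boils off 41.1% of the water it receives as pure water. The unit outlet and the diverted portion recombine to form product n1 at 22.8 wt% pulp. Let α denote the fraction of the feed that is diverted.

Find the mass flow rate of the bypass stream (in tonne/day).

198.4 tonne/day

All 1960×0.157 = 307.72 tonne/day of pulp reaches n1, so n1 = 307.72/0.228 = 1349.6 tonne/day and vapour = 610.35 tonne/day.
The evaporator receives (1−α)·1960 of feed at 0.843 water and removes 0.411 of that water:
0.411×0.843×(1−α)×1960 = 610.35
(1−α) = 610.35/679.09 = 0.8988;  α = 0.1012.
Bypass flow = 0.1012×1960 = 198.39 tonne/day.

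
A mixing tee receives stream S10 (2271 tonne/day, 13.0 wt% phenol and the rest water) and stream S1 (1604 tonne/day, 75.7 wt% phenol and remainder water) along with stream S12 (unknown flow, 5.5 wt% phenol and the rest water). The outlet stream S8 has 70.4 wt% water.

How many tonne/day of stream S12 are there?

1504 tonne/day

Let S12 be the unknown flow. Total out = 3875 + S12.
water balance: 2365.5 + 0.945·S12 = 0.704·(3875 + S12)
(0.945 − 0.704)·S12 = 0.704×3875 − 2365.5 = 362.46
S12 = 362.46 / 0.241 = 1504 tonne/day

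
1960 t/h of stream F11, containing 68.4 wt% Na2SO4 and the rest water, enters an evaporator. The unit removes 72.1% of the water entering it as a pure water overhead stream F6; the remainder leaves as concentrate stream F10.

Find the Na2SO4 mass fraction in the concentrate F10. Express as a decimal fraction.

0.886

Na2SO4 is not removed: 1960×0.684 = 1340.6 t/h of Na2SO4 enters F10.
water entering = 1960×0.316 = 619.36 t/h; overhead removed = 0.721×619.36 = 446.56 t/h.
Concentrate = 1960 − 446.56 = 1513.4 t/h.
Mass fraction = 1340.6/1513.4 = 0.886.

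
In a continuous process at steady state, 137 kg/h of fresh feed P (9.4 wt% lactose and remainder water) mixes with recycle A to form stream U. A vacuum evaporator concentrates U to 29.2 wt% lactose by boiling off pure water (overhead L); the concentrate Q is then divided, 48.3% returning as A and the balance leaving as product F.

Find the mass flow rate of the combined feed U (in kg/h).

178.2 kg/h

Overall lactose balance (none leaves overhead): lactose in fresh feed = lactose in product, i.e. 137×0.094 = (1−0.483)·Q·0.292.
Q = 12.878/(0.292×0.517) = 85.305 kg/h.
Recycle A = 0.483×85.305 = 41.202 kg/h.
Combined feed U = 137 + 41.202 = 178.2 kg/h.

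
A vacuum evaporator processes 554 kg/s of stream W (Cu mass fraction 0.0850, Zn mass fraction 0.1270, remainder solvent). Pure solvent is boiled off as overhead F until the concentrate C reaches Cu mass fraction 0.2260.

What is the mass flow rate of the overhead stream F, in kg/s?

345.6 kg/s

Cu is conserved: 554×0.085 = 47.09 kg/s all reports to the concentrate.
Concentrate = 47.09/(target fraction) = 208.36 kg/s.
Overhead = 554 − 208.36 = 345.64 kg/s.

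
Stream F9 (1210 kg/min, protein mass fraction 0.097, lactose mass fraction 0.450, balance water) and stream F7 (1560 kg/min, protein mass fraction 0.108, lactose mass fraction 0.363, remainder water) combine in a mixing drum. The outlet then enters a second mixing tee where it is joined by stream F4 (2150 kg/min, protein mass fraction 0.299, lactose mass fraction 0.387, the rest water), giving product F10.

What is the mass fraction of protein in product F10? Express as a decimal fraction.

0.189

Overall, product flow = 4920 kg/min.
protein in = 1210×0.097 + 1560×0.108 + 2150×0.299 = 928.7 kg/min.
protein fraction in F10 = 0.189.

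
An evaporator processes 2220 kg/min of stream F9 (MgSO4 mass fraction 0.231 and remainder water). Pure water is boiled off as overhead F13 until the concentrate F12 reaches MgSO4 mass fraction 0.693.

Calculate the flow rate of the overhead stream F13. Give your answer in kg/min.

MgSO4 is conserved: 2220×0.231 = 512.82 kg/min all reports to the concentrate.
Concentrate = 512.82/(target fraction) = 740 kg/min.
Overhead = 2220 − 740 = 1480 kg/min.

1480 kg/min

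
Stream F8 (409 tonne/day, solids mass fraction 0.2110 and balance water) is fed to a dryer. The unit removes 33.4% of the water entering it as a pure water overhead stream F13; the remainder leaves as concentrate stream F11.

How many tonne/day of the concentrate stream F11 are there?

301.2 tonne/day

water entering = 409×0.789 = 322.7 tonne/day; overhead removed = 0.334×322.7 = 107.78 tonne/day.
Concentrate = 409 − 107.78 = 301.22 tonne/day.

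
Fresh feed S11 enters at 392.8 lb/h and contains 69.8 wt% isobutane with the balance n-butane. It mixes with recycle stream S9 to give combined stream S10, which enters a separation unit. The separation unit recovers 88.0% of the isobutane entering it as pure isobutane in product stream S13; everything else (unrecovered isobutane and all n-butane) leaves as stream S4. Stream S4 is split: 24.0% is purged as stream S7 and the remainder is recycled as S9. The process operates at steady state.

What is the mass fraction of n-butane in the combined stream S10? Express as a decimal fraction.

0.621

n-butane enters only via S11 and leaves only via the purge: 392.8×0.302 = 0.240×(n-butane in S4), and the separation unit passes all n-butane, so n-butane in S10 = n-butane in S4 = 494.27 lb/h.
isobutane in S10: m_A = 392.8×0.698 + (1−0.240)·(1−0.880)·m_A, so m_A = 274.17/0.9088 = 301.69 lb/h.
S10 = 301.69 + 494.27 = 795.96 lb/h.
n-butane fraction in S10 = 494.27/795.96 = 0.621.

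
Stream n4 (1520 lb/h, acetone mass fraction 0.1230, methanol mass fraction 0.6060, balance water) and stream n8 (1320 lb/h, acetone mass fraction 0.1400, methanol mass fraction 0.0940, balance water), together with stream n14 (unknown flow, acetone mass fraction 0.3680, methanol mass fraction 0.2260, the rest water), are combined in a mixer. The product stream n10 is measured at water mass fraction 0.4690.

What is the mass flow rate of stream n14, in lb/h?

Let n14 be the unknown flow. Total out = 2840 + n14.
water balance: 1423 + 0.406·n14 = 0.469·(2840 + n14)
(0.406 − 0.469)·n14 = 0.469×2840 − 1423 = -91.08
n14 = -91.08 / -0.063 = 1445.7 lb/h

1446 lb/h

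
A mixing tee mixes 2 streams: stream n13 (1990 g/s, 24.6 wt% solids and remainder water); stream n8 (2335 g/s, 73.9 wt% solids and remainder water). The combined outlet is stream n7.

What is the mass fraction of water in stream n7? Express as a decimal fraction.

Total flow out = 1990 + 2335 = 4325 g/s.
water in = 1990×0.754 + 2335×0.261 = 2109.9 g/s.
water mass fraction in n7 = 2109.9/4325 = 0.488.

0.488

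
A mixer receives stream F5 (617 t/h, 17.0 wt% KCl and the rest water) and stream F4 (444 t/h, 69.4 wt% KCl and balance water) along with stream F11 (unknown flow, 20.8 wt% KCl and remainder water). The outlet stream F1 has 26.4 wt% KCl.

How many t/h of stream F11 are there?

2374 t/h

Let F11 be the unknown flow. Total out = 1061 + F11.
KCl balance: 413.03 + 0.208·F11 = 0.264·(1061 + F11)
(0.208 − 0.264)·F11 = 0.264×1061 − 413.03 = -132.92
F11 = -132.92 / -0.056 = 2373.6 t/h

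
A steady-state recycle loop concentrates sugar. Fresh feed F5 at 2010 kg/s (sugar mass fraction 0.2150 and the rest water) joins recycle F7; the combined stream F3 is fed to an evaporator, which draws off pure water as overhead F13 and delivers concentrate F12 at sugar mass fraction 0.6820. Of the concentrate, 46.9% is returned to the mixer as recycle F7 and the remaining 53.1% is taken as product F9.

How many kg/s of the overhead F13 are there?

1376 kg/s

Overall sugar balance (none leaves overhead): sugar in fresh feed = sugar in product, i.e. 2010×0.215 = (1−0.469)·F12·0.682.
F12 = 432.15/(0.682×0.531) = 1193.3 kg/s.
Recycle F7 = 0.469×1193.3 = 559.67 kg/s.
Combined feed F3 = 2010 + 559.67 = 2569.7 kg/s.
Overhead F13 = F3 − F12 = 2569.7 − 1193.3 = 1376.3 kg/s.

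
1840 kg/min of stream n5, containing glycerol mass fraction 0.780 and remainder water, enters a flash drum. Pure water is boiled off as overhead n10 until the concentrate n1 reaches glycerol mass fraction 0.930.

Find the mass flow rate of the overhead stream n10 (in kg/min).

296.8 kg/min

glycerol is conserved: 1840×0.780 = 1435.2 kg/min all reports to the concentrate.
Concentrate = 1435.2/(target fraction) = 1543.2 kg/min.
Overhead = 1840 − 1543.2 = 296.77 kg/min.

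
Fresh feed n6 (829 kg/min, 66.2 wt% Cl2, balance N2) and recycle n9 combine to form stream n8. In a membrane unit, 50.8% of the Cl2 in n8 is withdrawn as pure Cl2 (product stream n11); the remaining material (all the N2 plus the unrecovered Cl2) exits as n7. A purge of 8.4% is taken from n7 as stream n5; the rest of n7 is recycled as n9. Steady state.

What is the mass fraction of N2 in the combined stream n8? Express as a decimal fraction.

0.770

N2 enters only via n6 and leaves only via the purge: 829×0.338 = 0.084×(N2 in n7), and the membrane unit passes all N2, so N2 in n8 = N2 in n7 = 3335.7 kg/min.
Cl2 in n8: m_A = 829×0.662 + (1−0.084)·(1−0.508)·m_A, so m_A = 548.8/0.5493 = 999.04 kg/min.
n8 = 999.04 + 3335.7 = 4334.8 kg/min.
N2 fraction in n8 = 3335.7/4334.8 = 0.770.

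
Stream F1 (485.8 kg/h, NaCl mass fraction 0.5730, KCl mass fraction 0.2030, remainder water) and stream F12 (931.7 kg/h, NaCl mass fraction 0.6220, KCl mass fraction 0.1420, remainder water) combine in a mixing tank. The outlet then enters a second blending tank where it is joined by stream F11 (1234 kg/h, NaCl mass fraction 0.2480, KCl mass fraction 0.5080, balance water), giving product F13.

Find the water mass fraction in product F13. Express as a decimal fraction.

0.2375

Overall, product flow = 2651.5 kg/h.
water in = 485.8×0.224 + 931.7×0.236 + 1234×0.244 = 629.8 kg/h.
water fraction in F13 = 0.2375.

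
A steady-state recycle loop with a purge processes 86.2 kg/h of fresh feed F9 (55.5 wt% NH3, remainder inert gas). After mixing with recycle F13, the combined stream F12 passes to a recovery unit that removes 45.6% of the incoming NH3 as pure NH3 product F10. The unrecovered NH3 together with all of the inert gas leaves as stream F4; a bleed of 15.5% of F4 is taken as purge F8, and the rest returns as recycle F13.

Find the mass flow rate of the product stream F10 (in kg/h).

40.38 kg/h

NH3 in F12: m_A = 86.2×0.555 + (1−0.155)·(1−0.456)·m_A, so m_A = 47.841/0.5403 = 88.542 kg/h.
Product F10 = 0.456×88.542 = 40.375 kg/h.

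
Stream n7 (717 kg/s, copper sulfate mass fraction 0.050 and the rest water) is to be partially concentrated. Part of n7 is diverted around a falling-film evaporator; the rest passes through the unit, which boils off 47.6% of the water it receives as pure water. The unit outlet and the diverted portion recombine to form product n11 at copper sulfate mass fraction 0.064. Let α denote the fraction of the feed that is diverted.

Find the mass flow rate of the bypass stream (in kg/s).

All 717×0.050 = 35.85 kg/s of copper sulfate reaches n11, so n11 = 35.85/0.064 = 560.16 kg/s and vapour = 156.84 kg/s.
The evaporator receives (1−α)·717 of feed at 0.950 water and removes 0.476 of that water:
0.476×0.950×(1−α)×717 = 156.84
(1−α) = 156.84/324.23 = 0.4837;  α = 0.5163.
Bypass flow = 0.5163×717 = 370.15 kg/s.

370.2 kg/s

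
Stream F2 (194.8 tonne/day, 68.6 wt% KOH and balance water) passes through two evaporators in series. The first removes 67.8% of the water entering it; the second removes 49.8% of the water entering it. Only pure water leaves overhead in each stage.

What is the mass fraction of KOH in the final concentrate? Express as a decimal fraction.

0.9311

water in feed = 194.8×0.314 = 61.167 tonne/day.
After stage 1: water left = (1−0.678)×61.167 = 19.696; stream total = 153.33 tonne/day.
After stage 2: water left = (1−0.498)×19.696 = 9.8873; final concentrate = 143.52 tonne/day.
KOH fraction = 133.63/143.52 = 0.9311.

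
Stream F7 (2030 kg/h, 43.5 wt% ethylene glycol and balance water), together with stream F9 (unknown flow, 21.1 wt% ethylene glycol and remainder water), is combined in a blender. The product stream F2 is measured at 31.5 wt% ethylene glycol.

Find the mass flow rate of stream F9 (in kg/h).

2342 kg/h

Let F9 be the unknown flow. Total out = 2030 + F9.
ethylene glycol balance: 883.05 + 0.211·F9 = 0.315·(2030 + F9)
(0.211 − 0.315)·F9 = 0.315×2030 − 883.05 = -243.6
F9 = -243.6 / -0.104 = 2342.3 kg/h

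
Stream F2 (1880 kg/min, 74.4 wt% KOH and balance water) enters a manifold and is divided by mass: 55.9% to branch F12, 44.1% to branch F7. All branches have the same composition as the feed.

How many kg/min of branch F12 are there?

Branch F12 flow = 0.559×1880 = 1050.9 kg/min.

1051 kg/min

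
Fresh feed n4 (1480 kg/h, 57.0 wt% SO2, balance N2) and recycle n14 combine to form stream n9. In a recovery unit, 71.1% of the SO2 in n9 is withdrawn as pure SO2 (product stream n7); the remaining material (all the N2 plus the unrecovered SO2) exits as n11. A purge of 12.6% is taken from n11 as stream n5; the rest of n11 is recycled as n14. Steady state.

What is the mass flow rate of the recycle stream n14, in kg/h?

4699 kg/h

N2 enters only via n4 and leaves only via the purge: 1480×0.430 = 0.126×(N2 in n11), and the recovery unit passes all N2, so N2 in n9 = N2 in n11 = 5050.8 kg/h.
SO2 in n9: m_A = 1480×0.570 + (1−0.126)·(1−0.711)·m_A, so m_A = 843.6/0.7474 = 1128.7 kg/h.
n11 = (1−0.711)×1128.7 + 5050.8 = 5377 kg/h.
Recycle n14 = (1−0.126)×5377 = 4699.5 kg/h.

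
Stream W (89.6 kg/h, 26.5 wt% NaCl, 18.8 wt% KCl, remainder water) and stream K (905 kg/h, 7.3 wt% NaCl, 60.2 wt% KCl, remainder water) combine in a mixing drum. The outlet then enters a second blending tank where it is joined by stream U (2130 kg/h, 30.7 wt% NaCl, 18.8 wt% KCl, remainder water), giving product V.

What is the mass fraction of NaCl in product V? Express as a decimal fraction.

Overall, product flow = 3124.6 kg/h.
NaCl in = 89.6×0.265 + 905×0.073 + 2130×0.307 = 743.72 kg/h.
NaCl fraction in V = 0.238.

0.238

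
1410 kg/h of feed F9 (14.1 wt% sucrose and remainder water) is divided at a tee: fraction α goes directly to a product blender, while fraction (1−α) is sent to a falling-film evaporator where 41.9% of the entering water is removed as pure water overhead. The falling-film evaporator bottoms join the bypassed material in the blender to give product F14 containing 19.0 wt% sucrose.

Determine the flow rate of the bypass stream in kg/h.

All 1410×0.141 = 198.81 kg/h of sucrose reaches F14, so F14 = 198.81/0.190 = 1046.4 kg/h and vapour = 363.63 kg/h.
The evaporator receives (1−α)·1410 of feed at 0.859 water and removes 0.419 of that water:
0.419×0.859×(1−α)×1410 = 363.63
(1−α) = 363.63/507.49 = 0.7165;  α = 0.2835.
Bypass flow = 0.2835×1410 = 399.69 kg/h.

399.7 kg/h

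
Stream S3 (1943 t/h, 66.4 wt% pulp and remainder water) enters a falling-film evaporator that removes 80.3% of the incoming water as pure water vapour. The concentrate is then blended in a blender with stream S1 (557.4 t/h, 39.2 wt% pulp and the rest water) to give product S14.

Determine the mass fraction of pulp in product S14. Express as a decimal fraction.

0.763

Vapour removed = 0.803×0.336×1943 = 524.24 t/h; concentrate = 1418.8 t/h.
pulp reaching the mixer = 1290.2 (from concentrate) + 557.4×0.392 = 1508.7 t/h.
Product flow = 1418.8 + 557.4 = 1976.2 t/h; pulp fraction = 0.763.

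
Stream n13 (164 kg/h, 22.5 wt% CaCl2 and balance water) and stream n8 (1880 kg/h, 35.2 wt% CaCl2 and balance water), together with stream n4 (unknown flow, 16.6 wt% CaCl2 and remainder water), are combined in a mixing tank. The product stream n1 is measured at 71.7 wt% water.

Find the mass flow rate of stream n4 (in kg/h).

Let n4 be the unknown flow. Total out = 2044 + n4.
water balance: 1345.3 + 0.834·n4 = 0.717·(2044 + n4)
(0.834 − 0.717)·n4 = 0.717×2044 − 1345.3 = 120.21
n4 = 120.21 / 0.117 = 1027.4 kg/h

1027 kg/h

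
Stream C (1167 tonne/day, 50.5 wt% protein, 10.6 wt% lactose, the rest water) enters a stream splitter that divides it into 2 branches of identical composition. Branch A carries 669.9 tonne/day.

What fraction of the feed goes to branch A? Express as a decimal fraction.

Fraction to A = 669.9/1167 = 0.5740.

0.574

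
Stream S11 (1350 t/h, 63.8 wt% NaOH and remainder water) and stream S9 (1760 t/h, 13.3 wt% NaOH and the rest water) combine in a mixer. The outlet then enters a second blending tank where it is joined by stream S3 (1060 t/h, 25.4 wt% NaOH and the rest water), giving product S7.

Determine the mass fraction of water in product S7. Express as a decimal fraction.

Overall, product flow = 4170 t/h.
water in = 1350×0.362 + 1760×0.867 + 1060×0.746 = 2805.4 t/h.
water fraction in S7 = 0.6728.

0.6728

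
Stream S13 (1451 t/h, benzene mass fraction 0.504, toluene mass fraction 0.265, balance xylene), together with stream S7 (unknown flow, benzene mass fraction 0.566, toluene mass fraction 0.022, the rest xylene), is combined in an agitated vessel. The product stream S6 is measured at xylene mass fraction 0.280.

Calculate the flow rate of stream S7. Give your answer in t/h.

Let S7 be the unknown flow. Total out = 1451 + S7.
xylene balance: 335.18 + 0.412·S7 = 0.280·(1451 + S7)
(0.412 − 0.280)·S7 = 0.280×1451 − 335.18 = 71.099
S7 = 71.099 / 0.132 = 538.63 t/h

538.6 t/h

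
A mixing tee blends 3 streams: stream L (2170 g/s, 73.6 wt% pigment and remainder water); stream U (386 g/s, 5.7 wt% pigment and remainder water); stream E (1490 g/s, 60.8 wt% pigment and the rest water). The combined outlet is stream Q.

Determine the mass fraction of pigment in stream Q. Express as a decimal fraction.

0.624

Total flow out = 2170 + 386 + 1490 = 4046 g/s.
pigment in = 2170×0.736 + 386×0.057 + 1490×0.608 = 2525 g/s.
pigment mass fraction in Q = 2525/4046 = 0.624.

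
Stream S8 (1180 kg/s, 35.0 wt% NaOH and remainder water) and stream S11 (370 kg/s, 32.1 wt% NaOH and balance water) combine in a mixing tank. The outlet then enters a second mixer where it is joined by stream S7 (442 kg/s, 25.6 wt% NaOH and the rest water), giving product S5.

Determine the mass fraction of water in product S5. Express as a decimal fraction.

0.676

Overall, product flow = 1992 kg/s.
water in = 1180×0.650 + 370×0.679 + 442×0.744 = 1347.1 kg/s.
water fraction in S5 = 0.676.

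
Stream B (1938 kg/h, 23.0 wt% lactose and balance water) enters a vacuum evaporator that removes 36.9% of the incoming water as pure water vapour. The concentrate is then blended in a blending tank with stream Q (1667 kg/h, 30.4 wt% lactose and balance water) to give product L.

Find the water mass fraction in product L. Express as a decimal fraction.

0.6881

Vapour removed = 0.369×0.770×1938 = 550.64 kg/h; concentrate = 1387.4 kg/h.
water reaching the mixer = 941.62 (from concentrate) + 1667×0.696 = 2101.8 kg/h.
Product flow = 1387.4 + 1667 = 3054.4 kg/h; water fraction = 0.6881.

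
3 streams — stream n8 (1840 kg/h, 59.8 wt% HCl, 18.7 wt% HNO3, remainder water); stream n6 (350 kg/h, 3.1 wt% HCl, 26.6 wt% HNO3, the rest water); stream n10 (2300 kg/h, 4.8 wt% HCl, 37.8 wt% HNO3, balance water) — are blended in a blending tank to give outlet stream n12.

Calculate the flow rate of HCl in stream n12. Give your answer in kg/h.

1222 kg/h

HCl out = HCl in = 1840×0.598 + 350×0.031 + 2300×0.048 = 1221.6 kg/h.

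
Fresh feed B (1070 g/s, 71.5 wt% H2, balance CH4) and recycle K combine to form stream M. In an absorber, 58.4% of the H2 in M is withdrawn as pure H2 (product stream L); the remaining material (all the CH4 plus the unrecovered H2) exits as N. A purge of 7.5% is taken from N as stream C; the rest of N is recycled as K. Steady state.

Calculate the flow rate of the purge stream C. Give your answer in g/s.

CH4 enters only via B and leaves only via the purge: 1070×0.285 = 0.075×(CH4 in N), and the absorber passes all CH4, so CH4 in M = CH4 in N = 4066 g/s.
H2 in M: m_A = 1070×0.715 + (1−0.075)·(1−0.584)·m_A, so m_A = 765.05/0.6152 = 1243.6 g/s.
N = (1−0.584)×1243.6 + 4066 = 4583.3 g/s.
Purge C = 0.075×4583.3 = 343.75 g/s.

343.7 g/s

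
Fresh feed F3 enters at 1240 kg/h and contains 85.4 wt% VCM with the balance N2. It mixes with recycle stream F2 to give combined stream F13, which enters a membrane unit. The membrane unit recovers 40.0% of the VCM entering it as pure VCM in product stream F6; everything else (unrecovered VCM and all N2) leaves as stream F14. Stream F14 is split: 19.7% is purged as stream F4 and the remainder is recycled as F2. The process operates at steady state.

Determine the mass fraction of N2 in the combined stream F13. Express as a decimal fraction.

N2 enters only via F3 and leaves only via the purge: 1240×0.146 = 0.197×(N2 in F14), and the membrane unit passes all N2, so N2 in F13 = N2 in F14 = 918.98 kg/h.
VCM in F13: m_A = 1240×0.854 + (1−0.197)·(1−0.400)·m_A, so m_A = 1059/0.5182 = 2043.5 kg/h.
F13 = 2043.5 + 918.98 = 2962.5 kg/h.
N2 fraction in F13 = 918.98/2962.5 = 0.310.

0.310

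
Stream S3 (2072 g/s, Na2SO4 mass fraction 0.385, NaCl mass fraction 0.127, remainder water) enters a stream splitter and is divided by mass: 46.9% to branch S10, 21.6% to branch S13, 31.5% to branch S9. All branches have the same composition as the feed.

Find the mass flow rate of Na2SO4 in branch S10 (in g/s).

374.1 g/s

Branch S10 total = 0.469×2072 = 971.77 g/s.
Na2SO4 in S10 = 0.385×971.77 = 374.13 g/s.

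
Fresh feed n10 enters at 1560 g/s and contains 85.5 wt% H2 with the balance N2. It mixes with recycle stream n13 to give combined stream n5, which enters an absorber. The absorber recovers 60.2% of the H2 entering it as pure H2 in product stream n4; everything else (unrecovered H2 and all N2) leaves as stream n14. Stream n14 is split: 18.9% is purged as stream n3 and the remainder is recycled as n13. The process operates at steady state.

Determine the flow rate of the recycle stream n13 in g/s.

1606 g/s

N2 enters only via n10 and leaves only via the purge: 1560×0.145 = 0.189×(N2 in n14), and the absorber passes all N2, so N2 in n5 = N2 in n14 = 1196.8 g/s.
H2 in n5: m_A = 1560×0.855 + (1−0.189)·(1−0.602)·m_A, so m_A = 1333.8/0.6772 = 1969.5 g/s.
n14 = (1−0.602)×1969.5 + 1196.8 = 1980.7 g/s.
Recycle n13 = (1−0.189)×1980.7 = 1606.3 g/s.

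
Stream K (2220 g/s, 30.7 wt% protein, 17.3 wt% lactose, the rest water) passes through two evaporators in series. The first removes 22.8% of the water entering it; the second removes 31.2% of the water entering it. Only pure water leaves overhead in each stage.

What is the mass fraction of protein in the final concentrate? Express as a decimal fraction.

0.406

water in feed = 2220×0.520 = 1154.4 g/s.
After stage 1: water left = (1−0.228)×1154.4 = 891.2; stream total = 1956.8 g/s.
After stage 2: water left = (1−0.312)×891.2 = 613.14; final concentrate = 1678.7 g/s.
protein fraction = 681.54/1678.7 = 0.406.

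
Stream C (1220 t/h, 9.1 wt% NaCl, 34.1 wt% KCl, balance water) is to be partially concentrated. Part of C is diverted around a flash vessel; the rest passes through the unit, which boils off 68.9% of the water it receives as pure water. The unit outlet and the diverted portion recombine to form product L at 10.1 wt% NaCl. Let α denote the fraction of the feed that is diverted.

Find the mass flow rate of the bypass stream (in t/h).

911.3 t/h

All 1220×0.091 = 111.02 t/h of NaCl reaches L, so L = 111.02/0.101 = 1099.2 t/h and vapour = 120.79 t/h.
The evaporator receives (1−α)·1220 of feed at 0.568 water and removes 0.689 of that water:
0.689×0.568×(1−α)×1220 = 120.79
(1−α) = 120.79/477.45 = 0.2530;  α = 0.7470.
Bypass flow = 0.7470×1220 = 911.35 t/h.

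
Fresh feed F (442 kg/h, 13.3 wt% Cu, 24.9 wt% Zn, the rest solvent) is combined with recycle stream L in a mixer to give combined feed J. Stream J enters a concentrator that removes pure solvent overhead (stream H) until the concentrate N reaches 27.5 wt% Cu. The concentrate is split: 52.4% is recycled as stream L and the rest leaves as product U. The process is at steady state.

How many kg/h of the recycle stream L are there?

235.3 kg/h

Overall Cu balance (none leaves overhead): Cu in fresh feed = Cu in product, i.e. 442×0.133 = (1−0.524)·N·0.275.
N = 58.786/(0.275×0.476) = 449.09 kg/h.
Recycle L = 0.524×449.09 = 235.32 kg/h.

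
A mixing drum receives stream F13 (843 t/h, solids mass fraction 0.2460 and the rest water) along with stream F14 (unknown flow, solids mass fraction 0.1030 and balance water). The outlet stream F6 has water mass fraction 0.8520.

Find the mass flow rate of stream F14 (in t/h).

1836 t/h

Let F14 be the unknown flow. Total out = 843 + F14.
water balance: 635.62 + 0.897·F14 = 0.852·(843 + F14)
(0.897 − 0.852)·F14 = 0.852×843 − 635.62 = 82.614
F14 = 82.614 / 0.045 = 1835.9 t/h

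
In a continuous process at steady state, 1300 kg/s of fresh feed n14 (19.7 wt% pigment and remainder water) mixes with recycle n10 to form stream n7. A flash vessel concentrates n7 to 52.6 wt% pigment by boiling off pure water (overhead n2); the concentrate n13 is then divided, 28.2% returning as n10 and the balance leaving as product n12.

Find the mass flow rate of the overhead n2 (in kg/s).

Overall pigment balance (none leaves overhead): pigment in fresh feed = pigment in product, i.e. 1300×0.197 = (1−0.282)·n13·0.526.
n13 = 256.1/(0.526×0.718) = 678.11 kg/s.
Recycle n10 = 0.282×678.11 = 191.23 kg/s.
Combined feed n7 = 1300 + 191.23 = 1491.2 kg/s.
Overhead n2 = n7 − n13 = 1491.2 − 678.11 = 813.12 kg/s.

813.1 kg/s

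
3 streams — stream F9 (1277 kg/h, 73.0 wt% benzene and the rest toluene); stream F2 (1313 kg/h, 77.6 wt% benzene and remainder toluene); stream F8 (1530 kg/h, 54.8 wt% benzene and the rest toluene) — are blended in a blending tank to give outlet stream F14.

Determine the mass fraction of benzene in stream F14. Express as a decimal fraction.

0.6771

Total flow out = 1277 + 1313 + 1530 = 4120 kg/h.
benzene in = 1277×0.730 + 1313×0.776 + 1530×0.548 = 2789.5 kg/h.
benzene mass fraction in F14 = 2789.5/4120 = 0.6771.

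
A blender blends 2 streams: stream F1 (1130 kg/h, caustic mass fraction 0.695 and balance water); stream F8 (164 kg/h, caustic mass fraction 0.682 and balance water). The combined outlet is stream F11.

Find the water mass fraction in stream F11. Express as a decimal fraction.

Total flow out = 1130 + 164 = 1294 kg/h.
water in = 1130×0.305 + 164×0.318 = 396.8 kg/h.
water mass fraction in F11 = 396.8/1294 = 0.307.

0.307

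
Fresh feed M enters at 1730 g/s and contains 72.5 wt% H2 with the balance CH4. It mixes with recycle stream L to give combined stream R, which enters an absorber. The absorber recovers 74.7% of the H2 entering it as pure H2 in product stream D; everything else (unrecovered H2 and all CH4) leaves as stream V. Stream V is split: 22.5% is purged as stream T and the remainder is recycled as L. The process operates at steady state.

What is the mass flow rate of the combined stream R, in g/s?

CH4 enters only via M and leaves only via the purge: 1730×0.275 = 0.225×(CH4 in V), and the absorber passes all CH4, so CH4 in R = CH4 in V = 2114.4 g/s.
H2 in R: m_A = 1730×0.725 + (1−0.225)·(1−0.747)·m_A, so m_A = 1254.2/0.8039 = 1560.2 g/s.
R = 1560.2 + 2114.4 = 3674.6 g/s.

3675 g/s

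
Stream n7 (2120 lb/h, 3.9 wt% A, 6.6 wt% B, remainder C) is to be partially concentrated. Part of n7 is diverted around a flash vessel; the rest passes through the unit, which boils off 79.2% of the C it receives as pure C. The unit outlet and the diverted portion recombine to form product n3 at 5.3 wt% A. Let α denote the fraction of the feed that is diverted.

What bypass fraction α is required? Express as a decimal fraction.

0.627

All 2120×0.039 = 82.68 lb/h of A reaches n3, so n3 = 82.68/0.053 = 1560 lb/h and vapour = 560 lb/h.
The evaporator receives (1−α)·2120 of feed at 0.895 C and removes 0.792 of that C:
0.792×0.895×(1−α)×2120 = 560
(1−α) = 560/1502.7 = 0.3727;  α = 0.6273.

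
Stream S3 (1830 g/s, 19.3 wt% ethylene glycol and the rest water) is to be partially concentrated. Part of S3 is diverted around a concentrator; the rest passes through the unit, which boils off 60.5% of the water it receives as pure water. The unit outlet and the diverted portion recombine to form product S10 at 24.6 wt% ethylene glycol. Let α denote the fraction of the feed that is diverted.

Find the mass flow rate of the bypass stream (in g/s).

1022 g/s

All 1830×0.193 = 353.19 g/s of ethylene glycol reaches S10, so S10 = 353.19/0.246 = 1435.7 g/s and vapour = 394.27 g/s.
The evaporator receives (1−α)·1830 of feed at 0.807 water and removes 0.605 of that water:
0.605×0.807×(1−α)×1830 = 394.27
(1−α) = 394.27/893.47 = 0.4413;  α = 0.5587.
Bypass flow = 0.5587×1830 = 1022.5 g/s.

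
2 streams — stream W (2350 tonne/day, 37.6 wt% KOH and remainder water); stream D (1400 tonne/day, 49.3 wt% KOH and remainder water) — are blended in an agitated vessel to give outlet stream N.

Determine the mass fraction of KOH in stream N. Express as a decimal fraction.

Total flow out = 2350 + 1400 = 3750 tonne/day.
KOH in = 2350×0.376 + 1400×0.493 = 1573.8 tonne/day.
KOH mass fraction in N = 1573.8/3750 = 0.4197.

0.4197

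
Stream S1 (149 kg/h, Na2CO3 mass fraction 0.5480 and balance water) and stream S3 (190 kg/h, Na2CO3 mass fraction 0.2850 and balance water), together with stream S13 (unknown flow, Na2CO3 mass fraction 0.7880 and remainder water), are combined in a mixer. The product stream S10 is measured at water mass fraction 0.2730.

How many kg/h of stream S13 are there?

1814 kg/h

Let S13 be the unknown flow. Total out = 339 + S13.
water balance: 203.2 + 0.212·S13 = 0.273·(339 + S13)
(0.212 − 0.273)·S13 = 0.273×339 − 203.2 = -110.65
S13 = -110.65 / -0.061 = 1814 kg/h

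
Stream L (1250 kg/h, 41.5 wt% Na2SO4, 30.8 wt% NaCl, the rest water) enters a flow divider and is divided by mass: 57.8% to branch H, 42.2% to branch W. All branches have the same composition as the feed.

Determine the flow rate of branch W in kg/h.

Branch W flow = 0.422×1250 = 527.5 kg/h.

527.5 kg/h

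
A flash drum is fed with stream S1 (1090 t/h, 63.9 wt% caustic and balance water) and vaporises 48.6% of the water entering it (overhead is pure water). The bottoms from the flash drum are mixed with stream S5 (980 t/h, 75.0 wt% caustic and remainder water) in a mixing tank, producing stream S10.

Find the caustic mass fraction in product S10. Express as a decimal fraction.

Vapour removed = 0.486×0.361×1090 = 191.24 t/h; concentrate = 898.76 t/h.
caustic reaching the mixer = 696.51 (from concentrate) + 980×0.750 = 1431.5 t/h.
Product flow = 898.76 + 980 = 1878.8 t/h; caustic fraction = 0.762.

0.762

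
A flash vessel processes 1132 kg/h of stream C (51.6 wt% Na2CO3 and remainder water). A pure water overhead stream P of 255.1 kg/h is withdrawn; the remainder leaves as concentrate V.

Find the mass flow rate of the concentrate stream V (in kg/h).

Concentrate = 1132 − 255.1 = 876.9 kg/h.

876.9 kg/h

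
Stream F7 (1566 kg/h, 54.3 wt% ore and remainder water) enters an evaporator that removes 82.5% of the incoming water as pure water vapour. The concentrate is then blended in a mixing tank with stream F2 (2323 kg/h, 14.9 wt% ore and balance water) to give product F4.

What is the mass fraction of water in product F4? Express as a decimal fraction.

0.6373

Vapour removed = 0.825×0.457×1566 = 590.42 kg/h; concentrate = 975.58 kg/h.
water reaching the mixer = 125.24 (from concentrate) + 2323×0.851 = 2102.1 kg/h.
Product flow = 975.58 + 2323 = 3298.6 kg/h; water fraction = 0.6373.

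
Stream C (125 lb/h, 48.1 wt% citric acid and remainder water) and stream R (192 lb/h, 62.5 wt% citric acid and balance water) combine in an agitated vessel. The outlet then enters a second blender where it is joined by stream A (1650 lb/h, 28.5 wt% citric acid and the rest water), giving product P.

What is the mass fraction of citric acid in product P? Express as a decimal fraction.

0.3306

Overall, product flow = 1967 lb/h.
citric acid in = 125×0.481 + 192×0.625 + 1650×0.285 = 650.38 lb/h.
citric acid fraction in P = 0.3306.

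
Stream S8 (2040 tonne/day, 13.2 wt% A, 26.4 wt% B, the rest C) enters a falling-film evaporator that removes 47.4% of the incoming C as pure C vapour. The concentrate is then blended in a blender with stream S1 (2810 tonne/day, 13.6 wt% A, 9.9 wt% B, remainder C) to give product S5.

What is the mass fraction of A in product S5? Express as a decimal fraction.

Vapour removed = 0.474×0.604×2040 = 584.04 tonne/day; concentrate = 1456 tonne/day.
A reaching the mixer = 269.28 (from concentrate) + 2810×0.136 = 651.44 tonne/day.
Product flow = 1456 + 2810 = 4266 tonne/day; A fraction = 0.153.

0.153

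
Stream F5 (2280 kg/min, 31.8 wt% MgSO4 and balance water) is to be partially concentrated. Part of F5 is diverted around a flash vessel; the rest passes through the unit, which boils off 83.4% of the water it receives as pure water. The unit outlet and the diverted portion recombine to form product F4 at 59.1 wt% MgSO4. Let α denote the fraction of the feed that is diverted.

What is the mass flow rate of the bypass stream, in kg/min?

All 2280×0.318 = 725.04 kg/min of MgSO4 reaches F4, so F4 = 725.04/0.591 = 1226.8 kg/min and vapour = 1053.2 kg/min.
The evaporator receives (1−α)·2280 of feed at 0.682 water and removes 0.834 of that water:
0.834×0.682×(1−α)×2280 = 1053.2
(1−α) = 1053.2/1296.8 = 0.8121;  α = 0.1879.
Bypass flow = 0.1879×2280 = 428.35 kg/min.

428.3 kg/min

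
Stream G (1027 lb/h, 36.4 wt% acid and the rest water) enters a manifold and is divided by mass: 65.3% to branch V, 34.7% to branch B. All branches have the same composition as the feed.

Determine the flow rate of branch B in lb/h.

Branch B flow = 0.347×1027 = 356.37 lb/h.

356.4 lb/h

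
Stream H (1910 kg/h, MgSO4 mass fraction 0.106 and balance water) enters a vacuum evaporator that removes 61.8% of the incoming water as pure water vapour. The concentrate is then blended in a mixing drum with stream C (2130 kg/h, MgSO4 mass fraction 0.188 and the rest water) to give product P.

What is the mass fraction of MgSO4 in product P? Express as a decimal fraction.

0.202

Vapour removed = 0.618×0.894×1910 = 1055.3 kg/h; concentrate = 854.74 kg/h.
MgSO4 reaching the mixer = 202.46 (from concentrate) + 2130×0.188 = 602.9 kg/h.
Product flow = 854.74 + 2130 = 2984.7 kg/h; MgSO4 fraction = 0.202.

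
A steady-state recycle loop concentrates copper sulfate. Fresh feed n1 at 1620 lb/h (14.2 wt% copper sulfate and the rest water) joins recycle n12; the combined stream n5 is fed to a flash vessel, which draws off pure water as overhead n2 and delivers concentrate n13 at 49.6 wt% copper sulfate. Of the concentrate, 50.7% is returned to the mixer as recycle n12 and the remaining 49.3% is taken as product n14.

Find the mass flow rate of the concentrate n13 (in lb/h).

Overall copper sulfate balance (none leaves overhead): copper sulfate in fresh feed = copper sulfate in product, i.e. 1620×0.142 = (1−0.507)·n13·0.496.
n13 = 230.04/(0.496×0.493) = 940.75 lb/h.

940.8 lb/h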